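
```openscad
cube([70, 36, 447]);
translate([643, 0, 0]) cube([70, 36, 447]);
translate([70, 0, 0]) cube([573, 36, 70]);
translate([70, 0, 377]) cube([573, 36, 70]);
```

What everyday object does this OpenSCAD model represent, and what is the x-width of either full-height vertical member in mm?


A picture frame. The border width is 70 mm.

Four thin pieces enclosing a rectangular opening — a picture frame. The two full-height stiles are 447 mm tall; the top rail sits at z = 377 and is 70 mm tall, so the border above the opening is 447 − 377 = 70 mm, matching the stile x-width.


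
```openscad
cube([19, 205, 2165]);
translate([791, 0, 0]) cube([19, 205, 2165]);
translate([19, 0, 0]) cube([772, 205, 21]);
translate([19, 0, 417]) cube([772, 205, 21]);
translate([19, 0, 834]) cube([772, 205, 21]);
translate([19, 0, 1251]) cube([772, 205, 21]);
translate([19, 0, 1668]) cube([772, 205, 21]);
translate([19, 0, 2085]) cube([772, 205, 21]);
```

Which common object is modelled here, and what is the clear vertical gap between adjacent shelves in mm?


A bookshelf. The clear shelf gap is 396 mm.

Two tall side panels with 6 horizontal boards between them — a bookshelf. The first two shelf undersides are at z = 0 and z = 417; with shelf thickness 21, the clear gap is 417 − 0 − 21 = 396 mm.


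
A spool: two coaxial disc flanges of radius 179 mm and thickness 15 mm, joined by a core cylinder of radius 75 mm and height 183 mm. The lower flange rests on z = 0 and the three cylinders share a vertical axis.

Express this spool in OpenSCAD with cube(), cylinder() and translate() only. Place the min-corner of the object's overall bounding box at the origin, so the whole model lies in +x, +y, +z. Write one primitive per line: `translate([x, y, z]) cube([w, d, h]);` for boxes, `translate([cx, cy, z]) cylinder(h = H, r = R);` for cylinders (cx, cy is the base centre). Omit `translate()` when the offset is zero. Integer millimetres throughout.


translate([179, 179, 0]) cylinder(h = 15, r = 179);
translate([179, 179, 15]) cylinder(h = 183, r = 75);
translate([179, 179, 198]) cylinder(h = 15, r = 179);


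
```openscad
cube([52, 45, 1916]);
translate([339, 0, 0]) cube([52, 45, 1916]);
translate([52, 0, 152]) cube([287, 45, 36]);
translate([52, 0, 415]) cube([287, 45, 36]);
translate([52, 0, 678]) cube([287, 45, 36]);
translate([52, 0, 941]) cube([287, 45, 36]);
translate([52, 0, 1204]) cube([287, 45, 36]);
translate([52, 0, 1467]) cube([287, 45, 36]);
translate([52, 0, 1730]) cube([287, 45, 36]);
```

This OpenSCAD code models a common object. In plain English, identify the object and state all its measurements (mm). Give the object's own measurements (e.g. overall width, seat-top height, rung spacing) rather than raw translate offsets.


A straight ladder. Two 52×45 mm vertical rails, 1916 mm tall, stand 391 mm apart (outside-to-outside) with their front faces coplanar on the −y side. 7 rungs, each 45 mm deep and 36 mm tall, span between the inner faces of the rails, front faces flush with the rails. The lowest rung's underside is at z = 152 mm and rungs are spaced 263 mm apart (underside to underside).


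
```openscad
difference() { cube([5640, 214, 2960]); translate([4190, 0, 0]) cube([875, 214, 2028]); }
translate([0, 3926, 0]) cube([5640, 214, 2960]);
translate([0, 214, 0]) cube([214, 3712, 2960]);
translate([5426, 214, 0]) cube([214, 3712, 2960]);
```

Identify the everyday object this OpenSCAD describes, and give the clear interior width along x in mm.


A single room. The interior width is 5212 mm.

Four walls enclosing a rectangle with a door in the front wall — a room. Outside width 5640 minus two 214 mm walls gives 5212 mm.


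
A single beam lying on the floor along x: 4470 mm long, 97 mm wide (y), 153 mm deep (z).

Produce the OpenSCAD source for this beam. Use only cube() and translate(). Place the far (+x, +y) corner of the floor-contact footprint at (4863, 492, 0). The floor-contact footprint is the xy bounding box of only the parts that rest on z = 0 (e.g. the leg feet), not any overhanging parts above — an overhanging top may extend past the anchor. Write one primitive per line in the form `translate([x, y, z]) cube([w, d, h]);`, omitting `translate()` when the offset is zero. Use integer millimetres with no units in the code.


translate([393, 395, 0]) cube([4470, 97, 153]);


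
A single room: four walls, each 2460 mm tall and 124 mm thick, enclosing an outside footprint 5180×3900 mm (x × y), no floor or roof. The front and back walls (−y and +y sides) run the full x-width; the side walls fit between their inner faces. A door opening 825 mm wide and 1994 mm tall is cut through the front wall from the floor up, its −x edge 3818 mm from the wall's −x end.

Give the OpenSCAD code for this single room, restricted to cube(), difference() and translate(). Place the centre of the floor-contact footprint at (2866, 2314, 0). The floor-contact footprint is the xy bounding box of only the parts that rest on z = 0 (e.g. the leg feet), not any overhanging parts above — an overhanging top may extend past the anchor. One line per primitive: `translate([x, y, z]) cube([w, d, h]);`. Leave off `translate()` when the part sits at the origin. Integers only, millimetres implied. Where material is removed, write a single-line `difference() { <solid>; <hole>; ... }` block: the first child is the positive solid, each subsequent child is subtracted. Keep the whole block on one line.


difference() { translate([276, 364, 0]) cube([5180, 124, 2460]); translate([4094, 364, 0]) cube([825, 124, 1994]); }
translate([276, 4140, 0]) cube([5180, 124, 2460]);
translate([276, 488, 0]) cube([124, 3652, 2460]);
translate([5332, 488, 0]) cube([124, 3652, 2460]);


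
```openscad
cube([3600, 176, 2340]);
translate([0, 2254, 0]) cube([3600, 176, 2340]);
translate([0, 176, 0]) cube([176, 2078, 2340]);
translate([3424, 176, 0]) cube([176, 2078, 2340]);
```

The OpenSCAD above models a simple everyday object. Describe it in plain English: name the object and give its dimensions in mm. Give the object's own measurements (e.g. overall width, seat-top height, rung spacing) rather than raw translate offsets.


The wall frame of a small rectangular building: four walls, each 2340 mm tall and 176 mm thick, enclosing a footprint 3600 mm (x) by 2430 mm (y) outside-to-outside, with no floor or roof. The front and back walls (the −y and +y sides) span the full width; the two side walls fit between them.


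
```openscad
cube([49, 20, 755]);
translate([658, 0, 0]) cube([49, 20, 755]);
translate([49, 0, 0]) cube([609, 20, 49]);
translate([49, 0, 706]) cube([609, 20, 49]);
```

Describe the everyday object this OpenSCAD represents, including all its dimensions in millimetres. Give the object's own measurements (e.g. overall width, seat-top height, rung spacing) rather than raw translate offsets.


A rectangular picture frame lying in the x–z plane (depth along y). The opening is 609 mm wide (x) by 657 mm tall (z), surrounded by a border 49 mm wide on all four sides. The frame is 20 mm deep and is made of two full-height vertical stiles with two horizontal rails fitted between them.


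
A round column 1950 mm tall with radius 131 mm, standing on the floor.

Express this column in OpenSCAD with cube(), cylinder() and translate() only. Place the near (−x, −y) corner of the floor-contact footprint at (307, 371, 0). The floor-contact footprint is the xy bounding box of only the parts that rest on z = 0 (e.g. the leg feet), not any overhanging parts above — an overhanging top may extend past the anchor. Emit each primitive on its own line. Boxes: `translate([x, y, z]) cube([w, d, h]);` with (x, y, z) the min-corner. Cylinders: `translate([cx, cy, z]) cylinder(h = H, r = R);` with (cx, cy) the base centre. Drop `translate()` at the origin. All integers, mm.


translate([438, 502, 0]) cylinder(h = 1950, r = 131);


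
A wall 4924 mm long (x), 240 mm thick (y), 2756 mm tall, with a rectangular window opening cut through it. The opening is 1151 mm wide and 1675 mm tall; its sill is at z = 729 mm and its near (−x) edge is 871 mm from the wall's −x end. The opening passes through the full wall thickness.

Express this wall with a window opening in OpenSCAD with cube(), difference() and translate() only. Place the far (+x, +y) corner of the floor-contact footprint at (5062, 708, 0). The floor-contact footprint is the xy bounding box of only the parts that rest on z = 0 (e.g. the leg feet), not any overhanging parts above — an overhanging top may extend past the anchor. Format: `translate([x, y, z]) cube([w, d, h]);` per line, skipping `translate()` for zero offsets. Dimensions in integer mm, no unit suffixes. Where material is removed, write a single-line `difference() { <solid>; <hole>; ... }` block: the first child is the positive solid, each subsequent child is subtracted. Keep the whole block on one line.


difference() { translate([138, 468, 0]) cube([4924, 240, 2756]); translate([1009, 468, 729]) cube([1151, 240, 1675]); }


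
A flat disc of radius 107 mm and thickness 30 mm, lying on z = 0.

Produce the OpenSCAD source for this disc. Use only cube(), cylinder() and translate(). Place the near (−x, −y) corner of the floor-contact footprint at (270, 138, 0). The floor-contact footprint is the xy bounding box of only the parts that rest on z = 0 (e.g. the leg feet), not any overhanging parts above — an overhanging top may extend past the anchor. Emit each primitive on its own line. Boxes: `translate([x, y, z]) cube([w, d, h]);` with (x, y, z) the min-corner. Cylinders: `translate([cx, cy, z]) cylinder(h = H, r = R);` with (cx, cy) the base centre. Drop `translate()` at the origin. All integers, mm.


translate([377, 245, 0]) cylinder(h = 30, r = 107);


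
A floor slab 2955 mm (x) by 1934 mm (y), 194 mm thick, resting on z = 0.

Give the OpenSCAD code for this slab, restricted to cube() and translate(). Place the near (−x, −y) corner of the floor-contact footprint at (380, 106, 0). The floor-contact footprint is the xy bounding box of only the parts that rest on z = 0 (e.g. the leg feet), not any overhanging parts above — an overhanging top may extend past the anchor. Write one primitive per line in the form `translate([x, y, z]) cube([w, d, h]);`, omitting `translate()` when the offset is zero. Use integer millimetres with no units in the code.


translate([380, 106, 0]) cube([2955, 1934, 194]);


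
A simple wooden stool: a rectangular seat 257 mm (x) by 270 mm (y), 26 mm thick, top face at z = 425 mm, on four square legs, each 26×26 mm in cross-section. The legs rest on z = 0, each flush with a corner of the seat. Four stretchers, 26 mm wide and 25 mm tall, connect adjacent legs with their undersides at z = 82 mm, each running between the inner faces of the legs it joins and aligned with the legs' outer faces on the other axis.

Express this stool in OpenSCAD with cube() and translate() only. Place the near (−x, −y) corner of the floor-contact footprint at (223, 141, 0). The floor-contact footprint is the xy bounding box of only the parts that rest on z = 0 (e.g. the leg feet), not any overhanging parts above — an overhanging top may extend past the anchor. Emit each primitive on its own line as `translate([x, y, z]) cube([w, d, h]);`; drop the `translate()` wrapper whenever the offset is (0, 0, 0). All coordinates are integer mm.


translate([223, 141, 399]) cube([257, 270, 26]);
translate([223, 141, 0]) cube([26, 26, 399]);
translate([454, 141, 0]) cube([26, 26, 399]);
translate([223, 385, 0]) cube([26, 26, 399]);
translate([454, 385, 0]) cube([26, 26, 399]);
translate([249, 141, 82]) cube([205, 26, 25]);
translate([249, 385, 82]) cube([205, 26, 25]);
translate([223, 167, 82]) cube([26, 218, 25]);
translate([454, 167, 82]) cube([26, 218, 25]);


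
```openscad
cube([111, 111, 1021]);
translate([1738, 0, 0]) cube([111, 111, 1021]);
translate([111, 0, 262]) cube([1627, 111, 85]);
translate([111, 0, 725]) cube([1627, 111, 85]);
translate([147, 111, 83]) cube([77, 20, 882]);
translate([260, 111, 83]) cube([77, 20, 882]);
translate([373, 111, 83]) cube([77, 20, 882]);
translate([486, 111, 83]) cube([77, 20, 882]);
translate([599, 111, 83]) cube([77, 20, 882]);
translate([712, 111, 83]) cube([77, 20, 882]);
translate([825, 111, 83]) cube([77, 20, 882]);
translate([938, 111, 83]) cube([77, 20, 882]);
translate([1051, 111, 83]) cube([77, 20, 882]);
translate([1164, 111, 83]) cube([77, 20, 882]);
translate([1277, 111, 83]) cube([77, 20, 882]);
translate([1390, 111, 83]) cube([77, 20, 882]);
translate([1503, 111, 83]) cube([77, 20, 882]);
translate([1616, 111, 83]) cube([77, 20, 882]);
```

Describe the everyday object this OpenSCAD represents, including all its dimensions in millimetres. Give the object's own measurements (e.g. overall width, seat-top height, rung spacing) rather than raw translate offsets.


A fence section. Two 111×111 mm posts, 1021 mm tall, stand on the floor with a clear span of 1627 mm between their inner faces. Two horizontal rails of 111×85 mm section span the gap between the posts with their undersides at z = 262 mm and z = 725 mm, flush with the posts' −y face. 14 pickets, each 77 mm wide, 20 mm thick and 882 mm tall, are fixed to the +y face of the rails with their bottoms at z = 83 mm, spaced across the span with a 36 mm gap after the −x post and between neighbouring pickets, with 45 mm left before the +x post.


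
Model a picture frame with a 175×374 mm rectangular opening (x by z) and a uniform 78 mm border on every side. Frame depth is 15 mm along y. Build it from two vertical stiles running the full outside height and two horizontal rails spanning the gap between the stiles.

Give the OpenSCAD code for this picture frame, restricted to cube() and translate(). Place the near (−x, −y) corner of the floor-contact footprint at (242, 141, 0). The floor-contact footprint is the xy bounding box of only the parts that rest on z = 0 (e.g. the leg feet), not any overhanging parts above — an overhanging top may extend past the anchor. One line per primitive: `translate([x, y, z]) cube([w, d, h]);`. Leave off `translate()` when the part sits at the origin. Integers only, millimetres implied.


translate([242, 141, 0]) cube([78, 15, 530]);
translate([495, 141, 0]) cube([78, 15, 530]);
translate([320, 141, 0]) cube([175, 15, 78]);
translate([320, 141, 452]) cube([175, 15, 78]);


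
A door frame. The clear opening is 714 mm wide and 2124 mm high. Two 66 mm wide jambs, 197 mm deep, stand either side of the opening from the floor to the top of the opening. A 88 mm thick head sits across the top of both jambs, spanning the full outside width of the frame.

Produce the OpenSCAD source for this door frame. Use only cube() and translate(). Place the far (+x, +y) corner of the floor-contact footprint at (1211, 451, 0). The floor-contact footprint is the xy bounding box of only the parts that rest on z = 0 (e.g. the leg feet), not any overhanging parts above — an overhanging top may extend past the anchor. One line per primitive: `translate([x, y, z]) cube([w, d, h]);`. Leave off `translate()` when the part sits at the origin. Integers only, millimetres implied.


translate([365, 254, 0]) cube([66, 197, 2124]);
translate([1145, 254, 0]) cube([66, 197, 2124]);
translate([365, 254, 2124]) cube([846, 197, 88]);


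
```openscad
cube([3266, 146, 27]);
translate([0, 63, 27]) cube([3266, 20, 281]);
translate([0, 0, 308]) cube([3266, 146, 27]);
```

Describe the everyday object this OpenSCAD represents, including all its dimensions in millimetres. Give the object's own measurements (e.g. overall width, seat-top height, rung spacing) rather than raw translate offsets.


An I-beam lying along x, 3266 mm long. Overall section height 335 mm. Two flanges 146 mm wide (y) and 27 mm thick, one on the floor and one at the top; a web 20 mm thick runs between them, centred on the flange width.


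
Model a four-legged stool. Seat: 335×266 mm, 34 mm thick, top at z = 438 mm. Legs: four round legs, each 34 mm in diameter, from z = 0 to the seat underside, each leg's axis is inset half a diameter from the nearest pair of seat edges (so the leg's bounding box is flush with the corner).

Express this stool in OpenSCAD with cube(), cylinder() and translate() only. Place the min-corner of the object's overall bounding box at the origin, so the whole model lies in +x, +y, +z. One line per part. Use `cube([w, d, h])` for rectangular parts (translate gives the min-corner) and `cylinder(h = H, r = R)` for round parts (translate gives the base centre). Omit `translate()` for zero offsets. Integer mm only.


translate([0, 0, 404]) cube([335, 266, 34]);
translate([17, 17, 0]) cylinder(h = 404, r = 17);
translate([318, 17, 0]) cylinder(h = 404, r = 17);
translate([17, 249, 0]) cylinder(h = 404, r = 17);
translate([318, 249, 0]) cylinder(h = 404, r = 17);


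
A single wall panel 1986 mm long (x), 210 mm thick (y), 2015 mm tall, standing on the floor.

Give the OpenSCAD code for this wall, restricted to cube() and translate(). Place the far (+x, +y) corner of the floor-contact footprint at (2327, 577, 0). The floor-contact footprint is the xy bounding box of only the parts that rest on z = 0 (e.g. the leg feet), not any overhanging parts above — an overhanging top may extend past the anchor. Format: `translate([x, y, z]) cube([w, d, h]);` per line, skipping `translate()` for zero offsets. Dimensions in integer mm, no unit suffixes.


translate([341, 367, 0]) cube([1986, 210, 2015]);


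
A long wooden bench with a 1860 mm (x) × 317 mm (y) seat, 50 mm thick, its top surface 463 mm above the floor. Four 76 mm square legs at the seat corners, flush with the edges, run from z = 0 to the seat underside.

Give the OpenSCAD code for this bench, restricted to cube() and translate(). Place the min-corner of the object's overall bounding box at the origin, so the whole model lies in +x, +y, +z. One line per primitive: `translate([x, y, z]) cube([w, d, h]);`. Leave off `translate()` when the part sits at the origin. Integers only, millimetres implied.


// leg_h = 463 − 50 = 413
translate([0, 0, 413]) cube([1860, 317, 50]);
cube([76, 76, 413]);
translate([0, 241, 0]) cube([76, 76, 413]);
translate([1784, 0, 0]) cube([76, 76, 413]);
translate([1784, 241, 0]) cube([76, 76, 413]);


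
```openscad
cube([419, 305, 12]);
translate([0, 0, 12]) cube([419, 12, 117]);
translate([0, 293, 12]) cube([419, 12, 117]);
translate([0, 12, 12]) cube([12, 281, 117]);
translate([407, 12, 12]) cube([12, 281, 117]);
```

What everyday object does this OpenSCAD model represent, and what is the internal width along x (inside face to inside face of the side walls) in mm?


An open box. The internal width is 395 mm.

A 419×305 base slab with four walls standing on it — an open box. The base is 419 mm wide and the walls are 12 mm thick, so the internal width is 419 − 2 × 12 = 395 mm.


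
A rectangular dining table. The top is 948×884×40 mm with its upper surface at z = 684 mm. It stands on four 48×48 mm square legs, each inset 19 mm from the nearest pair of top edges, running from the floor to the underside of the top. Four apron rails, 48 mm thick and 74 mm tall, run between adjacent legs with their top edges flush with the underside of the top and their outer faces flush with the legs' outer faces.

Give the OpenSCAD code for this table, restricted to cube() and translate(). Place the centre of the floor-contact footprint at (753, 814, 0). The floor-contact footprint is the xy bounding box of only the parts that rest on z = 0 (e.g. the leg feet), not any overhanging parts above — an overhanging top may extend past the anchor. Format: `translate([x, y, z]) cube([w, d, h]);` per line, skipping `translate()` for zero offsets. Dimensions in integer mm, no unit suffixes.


// leg_h = 684 - 40 = 644
// apron z = 644 - 74 = 570
translate([279, 372, 644]) cube([948, 884, 40]);
translate([298, 391, 0]) cube([48, 48, 644]);
translate([1160, 391, 0]) cube([48, 48, 644]);
translate([298, 1189, 0]) cube([48, 48, 644]);
translate([1160, 1189, 0]) cube([48, 48, 644]);
translate([346, 391, 570]) cube([814, 48, 74]);
translate([346, 1189, 570]) cube([814, 48, 74]);
translate([298, 439, 570]) cube([48, 750, 74]);
translate([1160, 439, 570]) cube([48, 750, 74]);


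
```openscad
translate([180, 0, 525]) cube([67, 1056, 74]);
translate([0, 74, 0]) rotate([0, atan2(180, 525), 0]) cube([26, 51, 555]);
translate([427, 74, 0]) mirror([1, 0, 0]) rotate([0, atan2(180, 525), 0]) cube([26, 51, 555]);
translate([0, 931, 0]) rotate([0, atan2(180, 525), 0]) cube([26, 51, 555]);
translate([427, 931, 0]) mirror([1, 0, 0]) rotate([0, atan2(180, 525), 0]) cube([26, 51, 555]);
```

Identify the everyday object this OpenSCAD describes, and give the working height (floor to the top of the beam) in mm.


A sawhorse. The overall height is 599 mm.

A beam across two mirrored pairs of raked legs — a sawhorse. The beam's underside is at z = 525 (matching the legs' vertical rise in atan2(180, 525)) and the beam is 74 mm tall, so its top is at 525 + 74 = 599 mm. The raked legs top out at the beam's underside, so that is the highest point.


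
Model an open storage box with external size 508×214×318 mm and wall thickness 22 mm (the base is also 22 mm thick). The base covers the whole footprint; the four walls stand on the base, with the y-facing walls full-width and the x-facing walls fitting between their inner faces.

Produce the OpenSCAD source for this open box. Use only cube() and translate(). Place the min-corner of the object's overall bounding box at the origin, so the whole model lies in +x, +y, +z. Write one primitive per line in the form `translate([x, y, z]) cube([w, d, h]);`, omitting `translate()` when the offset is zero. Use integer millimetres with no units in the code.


cube([508, 214, 22]);
translate([0, 0, 22]) cube([508, 22, 296]);
translate([0, 192, 22]) cube([508, 22, 296]);
translate([0, 22, 22]) cube([22, 170, 296]);
translate([486, 22, 22]) cube([22, 170, 296]);


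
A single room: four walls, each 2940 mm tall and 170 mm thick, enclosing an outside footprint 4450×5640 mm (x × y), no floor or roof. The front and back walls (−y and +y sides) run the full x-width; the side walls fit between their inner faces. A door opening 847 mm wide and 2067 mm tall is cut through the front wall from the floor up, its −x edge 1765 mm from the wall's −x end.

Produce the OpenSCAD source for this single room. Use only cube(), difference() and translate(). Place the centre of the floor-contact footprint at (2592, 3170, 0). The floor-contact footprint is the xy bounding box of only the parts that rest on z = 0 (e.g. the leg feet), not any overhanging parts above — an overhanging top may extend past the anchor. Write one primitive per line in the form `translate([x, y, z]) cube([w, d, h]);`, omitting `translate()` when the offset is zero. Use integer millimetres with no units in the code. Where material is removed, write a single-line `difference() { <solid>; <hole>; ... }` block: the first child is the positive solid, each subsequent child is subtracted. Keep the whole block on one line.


difference() { translate([367, 350, 0]) cube([4450, 170, 2940]); translate([2132, 350, 0]) cube([847, 170, 2067]); }
translate([367, 5820, 0]) cube([4450, 170, 2940]);
translate([367, 520, 0]) cube([170, 5300, 2940]);
translate([4647, 520, 0]) cube([170, 5300, 2940]);


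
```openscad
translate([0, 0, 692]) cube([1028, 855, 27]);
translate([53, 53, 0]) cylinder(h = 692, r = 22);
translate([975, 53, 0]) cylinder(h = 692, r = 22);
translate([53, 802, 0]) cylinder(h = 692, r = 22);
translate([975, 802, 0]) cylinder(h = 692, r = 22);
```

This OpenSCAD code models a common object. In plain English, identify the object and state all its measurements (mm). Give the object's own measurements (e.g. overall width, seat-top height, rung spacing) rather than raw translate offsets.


A rectangular dining table. The top is 1028×855×27 mm with its upper surface at z = 719 mm. It stands on four round legs of 44 mm diameter, each leg's bounding box inset 31 mm from the nearest pair of top edges, running from the floor to the underside of the top.


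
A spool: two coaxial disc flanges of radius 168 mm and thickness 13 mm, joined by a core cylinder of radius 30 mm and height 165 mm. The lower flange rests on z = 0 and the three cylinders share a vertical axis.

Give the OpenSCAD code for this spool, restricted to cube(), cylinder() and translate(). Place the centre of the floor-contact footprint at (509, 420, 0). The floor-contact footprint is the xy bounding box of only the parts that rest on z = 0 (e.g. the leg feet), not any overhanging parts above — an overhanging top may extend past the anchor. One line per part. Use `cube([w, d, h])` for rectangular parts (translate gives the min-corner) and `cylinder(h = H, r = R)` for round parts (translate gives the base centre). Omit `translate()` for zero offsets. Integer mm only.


translate([509, 420, 0]) cylinder(h = 13, r = 168);
translate([509, 420, 13]) cylinder(h = 165, r = 30);
translate([509, 420, 178]) cylinder(h = 13, r = 168);


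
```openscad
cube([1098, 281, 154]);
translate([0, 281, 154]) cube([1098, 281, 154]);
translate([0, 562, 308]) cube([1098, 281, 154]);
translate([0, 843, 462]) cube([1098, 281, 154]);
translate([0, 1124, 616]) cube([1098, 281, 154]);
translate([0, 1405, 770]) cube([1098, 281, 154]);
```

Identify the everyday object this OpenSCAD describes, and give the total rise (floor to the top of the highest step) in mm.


A staircase. The total rise is 924 mm.

6 identical blocks, each offset up and back from the previous — a staircase. Each step is 154 mm tall and there are 6 of them, so the total rise is 6 × 154 = 924 mm.


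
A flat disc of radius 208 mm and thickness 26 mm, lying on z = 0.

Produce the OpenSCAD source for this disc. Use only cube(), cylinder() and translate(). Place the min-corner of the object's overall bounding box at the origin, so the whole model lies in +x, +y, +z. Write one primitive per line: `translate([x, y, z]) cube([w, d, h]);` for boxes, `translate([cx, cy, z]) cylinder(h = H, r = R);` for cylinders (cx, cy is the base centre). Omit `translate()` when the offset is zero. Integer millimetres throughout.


translate([208, 208, 0]) cylinder(h = 26, r = 208);


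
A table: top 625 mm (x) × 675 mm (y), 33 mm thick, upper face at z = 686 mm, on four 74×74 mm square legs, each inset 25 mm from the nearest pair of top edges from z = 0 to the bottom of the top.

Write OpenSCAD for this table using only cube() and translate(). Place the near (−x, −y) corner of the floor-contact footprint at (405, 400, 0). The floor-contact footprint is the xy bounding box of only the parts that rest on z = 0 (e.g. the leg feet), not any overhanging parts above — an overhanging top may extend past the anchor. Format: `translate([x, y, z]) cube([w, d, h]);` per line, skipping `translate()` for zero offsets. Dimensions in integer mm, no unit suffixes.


translate([380, 375, 653]) cube([625, 675, 33]);
translate([405, 400, 0]) cube([74, 74, 653]);
translate([906, 400, 0]) cube([74, 74, 653]);
translate([405, 951, 0]) cube([74, 74, 653]);
translate([906, 951, 0]) cube([74, 74, 653]);


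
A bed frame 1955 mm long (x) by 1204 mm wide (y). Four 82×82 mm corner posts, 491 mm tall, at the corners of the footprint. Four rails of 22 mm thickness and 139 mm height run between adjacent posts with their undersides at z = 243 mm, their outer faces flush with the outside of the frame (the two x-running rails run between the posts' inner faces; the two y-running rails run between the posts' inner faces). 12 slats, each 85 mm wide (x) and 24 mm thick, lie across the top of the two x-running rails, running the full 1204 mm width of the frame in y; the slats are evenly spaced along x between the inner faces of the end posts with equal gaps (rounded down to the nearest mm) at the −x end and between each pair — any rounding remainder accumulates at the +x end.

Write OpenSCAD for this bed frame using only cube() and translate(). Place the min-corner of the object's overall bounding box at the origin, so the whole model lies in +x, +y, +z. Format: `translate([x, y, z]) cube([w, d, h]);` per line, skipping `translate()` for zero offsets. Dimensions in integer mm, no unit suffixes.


cube([82, 82, 491]);
translate([0, 1122, 0]) cube([82, 82, 491]);
translate([1873, 0, 0]) cube([82, 82, 491]);
translate([1873, 1122, 0]) cube([82, 82, 491]);
translate([82, 0, 243]) cube([1791, 22, 139]);
translate([82, 1182, 243]) cube([1791, 22, 139]);
translate([0, 82, 243]) cube([22, 1040, 139]);
translate([1933, 82, 243]) cube([22, 1040, 139]);
translate([141, 0, 382]) cube([85, 1204, 24]);
translate([285, 0, 382]) cube([85, 1204, 24]);
translate([429, 0, 382]) cube([85, 1204, 24]);
translate([573, 0, 382]) cube([85, 1204, 24]);
translate([717, 0, 382]) cube([85, 1204, 24]);
translate([861, 0, 382]) cube([85, 1204, 24]);
translate([1005, 0, 382]) cube([85, 1204, 24]);
translate([1149, 0, 382]) cube([85, 1204, 24]);
translate([1293, 0, 382]) cube([85, 1204, 24]);
translate([1437, 0, 382]) cube([85, 1204, 24]);
translate([1581, 0, 382]) cube([85, 1204, 24]);
translate([1725, 0, 382]) cube([85, 1204, 24]);


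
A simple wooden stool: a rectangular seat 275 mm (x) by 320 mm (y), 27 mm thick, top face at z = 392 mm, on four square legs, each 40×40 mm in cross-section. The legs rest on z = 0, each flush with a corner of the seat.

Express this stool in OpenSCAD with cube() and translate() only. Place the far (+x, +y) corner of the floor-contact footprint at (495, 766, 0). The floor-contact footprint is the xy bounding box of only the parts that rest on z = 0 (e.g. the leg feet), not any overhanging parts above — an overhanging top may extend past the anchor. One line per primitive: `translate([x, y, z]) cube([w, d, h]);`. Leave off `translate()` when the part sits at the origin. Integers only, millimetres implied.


// leg_h = 392 - 27 = 365
translate([220, 446, 365]) cube([275, 320, 27]);
translate([220, 446, 0]) cube([40, 40, 365]);
translate([455, 446, 0]) cube([40, 40, 365]);
translate([220, 726, 0]) cube([40, 40, 365]);
translate([455, 726, 0]) cube([40, 40, 365]);


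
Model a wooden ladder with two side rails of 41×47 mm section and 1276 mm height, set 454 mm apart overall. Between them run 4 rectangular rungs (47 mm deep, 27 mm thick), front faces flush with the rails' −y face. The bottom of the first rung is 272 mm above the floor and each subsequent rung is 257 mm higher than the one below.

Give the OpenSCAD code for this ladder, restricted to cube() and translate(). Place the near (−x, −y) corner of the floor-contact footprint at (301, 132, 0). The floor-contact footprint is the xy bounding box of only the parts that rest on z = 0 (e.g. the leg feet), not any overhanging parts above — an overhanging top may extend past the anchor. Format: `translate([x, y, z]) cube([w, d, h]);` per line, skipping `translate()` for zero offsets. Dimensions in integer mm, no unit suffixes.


// rung span = 454 - 2*41 = 372
// rung[k] z = 272 + k*257
translate([301, 132, 0]) cube([41, 47, 1276]);
translate([714, 132, 0]) cube([41, 47, 1276]);
translate([342, 132, 272]) cube([372, 47, 27]);
translate([342, 132, 529]) cube([372, 47, 27]);
translate([342, 132, 786]) cube([372, 47, 27]);
translate([342, 132, 1043]) cube([372, 47, 27]);


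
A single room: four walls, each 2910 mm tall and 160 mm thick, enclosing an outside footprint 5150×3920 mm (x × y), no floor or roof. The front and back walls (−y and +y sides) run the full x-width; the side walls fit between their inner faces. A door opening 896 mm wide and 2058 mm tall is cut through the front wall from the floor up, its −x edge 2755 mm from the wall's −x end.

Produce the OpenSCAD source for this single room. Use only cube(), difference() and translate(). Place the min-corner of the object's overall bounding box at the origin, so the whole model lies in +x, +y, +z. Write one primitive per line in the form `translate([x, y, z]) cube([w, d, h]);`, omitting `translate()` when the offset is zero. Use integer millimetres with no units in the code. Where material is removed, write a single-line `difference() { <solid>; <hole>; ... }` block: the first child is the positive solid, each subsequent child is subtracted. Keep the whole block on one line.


difference() { cube([5150, 160, 2910]); translate([2755, 0, 0]) cube([896, 160, 2058]); }
translate([0, 3760, 0]) cube([5150, 160, 2910]);
translate([0, 160, 0]) cube([160, 3600, 2910]);
translate([4990, 160, 0]) cube([160, 3600, 2910]);


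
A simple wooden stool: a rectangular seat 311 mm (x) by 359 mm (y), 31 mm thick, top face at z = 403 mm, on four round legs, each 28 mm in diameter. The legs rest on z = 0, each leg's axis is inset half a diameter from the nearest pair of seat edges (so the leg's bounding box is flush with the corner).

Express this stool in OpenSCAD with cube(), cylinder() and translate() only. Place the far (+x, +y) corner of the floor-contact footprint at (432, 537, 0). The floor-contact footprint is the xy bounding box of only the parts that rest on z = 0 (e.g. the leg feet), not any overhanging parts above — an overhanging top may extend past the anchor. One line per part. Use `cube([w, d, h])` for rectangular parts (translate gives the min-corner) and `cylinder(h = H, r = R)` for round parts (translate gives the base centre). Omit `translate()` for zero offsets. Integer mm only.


translate([121, 178, 372]) cube([311, 359, 31]);
translate([135, 192, 0]) cylinder(h = 372, r = 14);
translate([418, 192, 0]) cylinder(h = 372, r = 14);
translate([135, 523, 0]) cylinder(h = 372, r = 14);
translate([418, 523, 0]) cylinder(h = 372, r = 14);


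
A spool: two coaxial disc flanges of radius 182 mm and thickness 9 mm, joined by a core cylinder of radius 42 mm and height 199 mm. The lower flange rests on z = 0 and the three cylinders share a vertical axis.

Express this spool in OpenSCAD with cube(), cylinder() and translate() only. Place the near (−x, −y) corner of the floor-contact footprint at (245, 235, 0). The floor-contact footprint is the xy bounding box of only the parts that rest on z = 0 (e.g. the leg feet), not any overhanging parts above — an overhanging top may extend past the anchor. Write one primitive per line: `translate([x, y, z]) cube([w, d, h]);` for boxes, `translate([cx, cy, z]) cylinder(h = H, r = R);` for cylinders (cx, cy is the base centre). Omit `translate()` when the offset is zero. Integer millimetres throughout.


translate([427, 417, 0]) cylinder(h = 9, r = 182);
translate([427, 417, 9]) cylinder(h = 199, r = 42);
translate([427, 417, 208]) cylinder(h = 9, r = 182);


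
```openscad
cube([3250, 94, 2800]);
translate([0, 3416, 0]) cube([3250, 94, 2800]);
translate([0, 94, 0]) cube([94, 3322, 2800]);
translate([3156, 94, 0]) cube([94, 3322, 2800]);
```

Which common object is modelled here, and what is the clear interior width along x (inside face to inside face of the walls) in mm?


A house (or room) frame. The interior width is 3062 mm.

Four 2800 mm walls enclosing a rectangle with no floor or roof — a room or house frame. Outside width is 3250 mm and wall thickness is 94 mm, so the interior width is 3250 − 2 × 94 = 3062 mm.


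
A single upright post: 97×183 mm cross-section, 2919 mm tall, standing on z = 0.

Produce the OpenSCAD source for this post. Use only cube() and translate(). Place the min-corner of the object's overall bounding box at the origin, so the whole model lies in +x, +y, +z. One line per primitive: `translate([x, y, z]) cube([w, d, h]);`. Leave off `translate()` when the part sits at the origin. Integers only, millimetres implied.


cube([97, 183, 2919]);


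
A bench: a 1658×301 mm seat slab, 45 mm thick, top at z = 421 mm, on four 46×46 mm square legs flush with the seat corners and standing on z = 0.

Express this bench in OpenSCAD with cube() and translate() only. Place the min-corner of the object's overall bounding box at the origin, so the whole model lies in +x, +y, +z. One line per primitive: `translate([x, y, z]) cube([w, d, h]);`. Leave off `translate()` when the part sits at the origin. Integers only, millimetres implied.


translate([0, 0, 376]) cube([1658, 301, 45]);
cube([46, 46, 376]);
translate([0, 255, 0]) cube([46, 46, 376]);
translate([1612, 0, 0]) cube([46, 46, 376]);
translate([1612, 255, 0]) cube([46, 46, 376]);


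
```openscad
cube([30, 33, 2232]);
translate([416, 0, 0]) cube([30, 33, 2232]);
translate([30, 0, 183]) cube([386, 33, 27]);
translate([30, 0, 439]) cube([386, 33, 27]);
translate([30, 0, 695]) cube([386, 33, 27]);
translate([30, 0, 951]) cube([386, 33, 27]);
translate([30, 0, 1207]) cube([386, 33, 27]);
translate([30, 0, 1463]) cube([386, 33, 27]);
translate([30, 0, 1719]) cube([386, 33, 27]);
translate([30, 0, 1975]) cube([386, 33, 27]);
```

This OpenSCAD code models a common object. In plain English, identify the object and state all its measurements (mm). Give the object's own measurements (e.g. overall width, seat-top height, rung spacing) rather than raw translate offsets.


A straight ladder. Two 30×33 mm vertical rails, 2232 mm tall, stand 446 mm apart (outside-to-outside) with their front faces coplanar on the −y side. 8 rungs, each 33 mm deep and 27 mm tall, span between the inner faces of the rails, front faces flush with the rails. The lowest rung's underside is at z = 183 mm and rungs are spaced 256 mm apart (underside to underside).


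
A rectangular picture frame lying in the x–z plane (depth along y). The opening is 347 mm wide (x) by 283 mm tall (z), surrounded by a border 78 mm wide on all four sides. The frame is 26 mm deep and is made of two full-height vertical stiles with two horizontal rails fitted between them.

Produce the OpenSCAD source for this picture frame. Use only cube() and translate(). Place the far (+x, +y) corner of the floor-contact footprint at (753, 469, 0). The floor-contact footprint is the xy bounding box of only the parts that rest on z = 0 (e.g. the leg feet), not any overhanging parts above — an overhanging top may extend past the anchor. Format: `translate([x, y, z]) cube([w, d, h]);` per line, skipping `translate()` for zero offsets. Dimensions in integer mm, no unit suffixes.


translate([250, 443, 0]) cube([78, 26, 439]);
translate([675, 443, 0]) cube([78, 26, 439]);
translate([328, 443, 0]) cube([347, 26, 78]);
translate([328, 443, 361]) cube([347, 26, 78]);


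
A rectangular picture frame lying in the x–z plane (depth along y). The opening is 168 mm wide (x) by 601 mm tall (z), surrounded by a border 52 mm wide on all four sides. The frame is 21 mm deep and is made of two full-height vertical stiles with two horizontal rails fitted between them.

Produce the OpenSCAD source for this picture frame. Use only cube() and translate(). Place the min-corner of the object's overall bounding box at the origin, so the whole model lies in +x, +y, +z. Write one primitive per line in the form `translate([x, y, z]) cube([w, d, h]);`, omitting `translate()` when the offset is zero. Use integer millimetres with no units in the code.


cube([52, 21, 705]);
translate([220, 0, 0]) cube([52, 21, 705]);
translate([52, 0, 0]) cube([168, 21, 52]);
translate([52, 0, 653]) cube([168, 21, 52]);


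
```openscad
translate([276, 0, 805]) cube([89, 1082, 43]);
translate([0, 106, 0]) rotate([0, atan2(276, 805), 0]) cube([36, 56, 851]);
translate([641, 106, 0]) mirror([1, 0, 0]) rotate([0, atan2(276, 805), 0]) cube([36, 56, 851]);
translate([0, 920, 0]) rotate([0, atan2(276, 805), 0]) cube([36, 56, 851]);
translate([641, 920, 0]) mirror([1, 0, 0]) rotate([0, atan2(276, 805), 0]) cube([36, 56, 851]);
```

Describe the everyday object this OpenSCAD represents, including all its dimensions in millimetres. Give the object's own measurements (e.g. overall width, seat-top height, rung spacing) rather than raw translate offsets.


A sawhorse. A 89×1082×43 mm beam (x, y, z) sits on two A-frame leg pairs. Each pair is two raked legs of 36×56 mm section (56 mm along y) splaying symmetrically in x. Each leg rises 805 mm vertically over 276 mm of horizontal reach and is 851 mm long along its own axis. Every leg's outer bottom edge rests on the floor and its outer top edge meets a bottom edge of the beam — the left legs (tilting toward +x) meet the beam's −x bottom edge, the right legs (their mirror images, tilting toward −x) meet its +x bottom edge — so the leg tops tuck under the beam, the beam's underside is 805 mm above the floor, and the feet are 641 mm apart outside-to-outside with the beam centred between them. The two leg pairs are set in 106 mm from either end of the beam.
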